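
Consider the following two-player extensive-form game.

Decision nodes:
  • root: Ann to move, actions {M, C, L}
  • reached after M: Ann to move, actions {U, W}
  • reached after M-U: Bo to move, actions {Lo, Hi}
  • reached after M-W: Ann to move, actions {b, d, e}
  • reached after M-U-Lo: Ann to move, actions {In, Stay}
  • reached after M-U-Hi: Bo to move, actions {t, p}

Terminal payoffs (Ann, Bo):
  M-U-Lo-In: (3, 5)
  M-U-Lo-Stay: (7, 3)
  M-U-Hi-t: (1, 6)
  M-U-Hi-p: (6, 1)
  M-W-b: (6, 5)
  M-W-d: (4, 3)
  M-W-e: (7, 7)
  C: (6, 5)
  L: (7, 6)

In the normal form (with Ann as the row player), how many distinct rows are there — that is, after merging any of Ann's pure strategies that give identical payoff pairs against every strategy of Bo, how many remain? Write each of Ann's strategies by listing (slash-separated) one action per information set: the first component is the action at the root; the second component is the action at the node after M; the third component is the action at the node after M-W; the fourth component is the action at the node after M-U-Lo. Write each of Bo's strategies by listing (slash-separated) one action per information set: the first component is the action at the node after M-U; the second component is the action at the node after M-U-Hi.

Ann has 36 pure strategies: M/U/b/In, M/U/b/Stay, M/U/d/In, M/U/d/Stay, M/U/e/In, M/U/e/Stay, M/W/b/In, M/W/b/Stay, M/W/d/In, M/W/d/Stay, M/W/e/In, M/W/e/Stay, C/U/b/In, C/U/b/Stay, C/U/d/In, C/U/d/Stay, C/U/e/In, C/U/e/Stay, C/W/b/In, C/W/b/Stay, C/W/d/In, C/W/d/Stay, C/W/e/In, C/W/e/Stay, L/U/b/In, L/U/b/Stay, L/U/d/In, L/U/d/Stay, L/U/e/In, L/U/e/Stay, L/W/b/In, L/W/b/Stay, L/W/d/In, L/W/d/Stay, L/W/e/In, L/W/e/Stay. Columns: Lo/t, Lo/p, Hi/t, Hi/p.
{M/U/b/In, M/U/d/In, M/U/e/In} → row (3,5) (3,5) (1,6) (6,1)
{M/U/b/Stay, M/U/d/Stay, M/U/e/Stay} → row (7,3) (7,3) (1,6) (6,1)
{M/W/b/In, M/W/b/Stay, C/U/b/In, C/U/b/Stay, C/U/d/In, C/U/d/Stay, C/U/e/In, C/U/e/Stay, C/W/b/In, C/W/b/Stay, C/W/d/In, C/W/d/Stay, C/W/e/In, C/W/e/Stay} → row (6,5) (6,5) (6,5) (6,5)
{M/W/d/In, M/W/d/Stay} → row (4,3) (4,3) (4,3) (4,3)
{M/W/e/In, M/W/e/Stay} → row (7,7) (7,7) (7,7) (7,7)
{L/U/b/In, L/U/b/Stay, L/U/d/In, L/U/d/Stay, L/U/e/In, L/U/e/Stay, L/W/b/In, L/W/b/Stay, L/W/d/In, L/W/d/Stay, L/W/e/In, L/W/e/Stay} → row (7,6) (7,6) (7,6) (7,6)
That's 6 distinct rows out of 36 strategies.

6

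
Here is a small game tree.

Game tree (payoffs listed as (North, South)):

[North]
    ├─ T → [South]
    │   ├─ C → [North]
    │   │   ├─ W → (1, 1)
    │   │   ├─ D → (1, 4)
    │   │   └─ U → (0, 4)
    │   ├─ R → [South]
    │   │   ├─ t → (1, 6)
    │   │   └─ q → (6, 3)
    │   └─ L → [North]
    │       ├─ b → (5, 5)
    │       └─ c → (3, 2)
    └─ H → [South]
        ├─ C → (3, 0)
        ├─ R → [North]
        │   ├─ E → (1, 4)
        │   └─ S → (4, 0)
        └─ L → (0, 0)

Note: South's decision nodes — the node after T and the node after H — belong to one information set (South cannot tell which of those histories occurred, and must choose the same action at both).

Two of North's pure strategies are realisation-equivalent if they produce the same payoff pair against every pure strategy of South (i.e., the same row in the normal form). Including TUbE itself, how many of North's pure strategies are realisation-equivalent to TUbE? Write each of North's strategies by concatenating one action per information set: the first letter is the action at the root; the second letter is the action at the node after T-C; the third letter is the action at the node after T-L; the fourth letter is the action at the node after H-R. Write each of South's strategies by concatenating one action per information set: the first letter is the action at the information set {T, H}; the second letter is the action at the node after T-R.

2

Row for TUbE (columns Ct, Cq, Rt, Rq, Lt, Lq): (0,4) (0,4) (1,6) (6,3) (5,5) (5,5).
Under TUbE, North's choice at the node after H-R can never be reached regardless of what South does, so varying those choices leaves every outcome unchanged.
Holding the reachable choices fixed and varying the unreachable one freely already gives 2 equivalent strategies.
No other strategy reproduces this row, so those 2 are the full class: TUbE, TUbS.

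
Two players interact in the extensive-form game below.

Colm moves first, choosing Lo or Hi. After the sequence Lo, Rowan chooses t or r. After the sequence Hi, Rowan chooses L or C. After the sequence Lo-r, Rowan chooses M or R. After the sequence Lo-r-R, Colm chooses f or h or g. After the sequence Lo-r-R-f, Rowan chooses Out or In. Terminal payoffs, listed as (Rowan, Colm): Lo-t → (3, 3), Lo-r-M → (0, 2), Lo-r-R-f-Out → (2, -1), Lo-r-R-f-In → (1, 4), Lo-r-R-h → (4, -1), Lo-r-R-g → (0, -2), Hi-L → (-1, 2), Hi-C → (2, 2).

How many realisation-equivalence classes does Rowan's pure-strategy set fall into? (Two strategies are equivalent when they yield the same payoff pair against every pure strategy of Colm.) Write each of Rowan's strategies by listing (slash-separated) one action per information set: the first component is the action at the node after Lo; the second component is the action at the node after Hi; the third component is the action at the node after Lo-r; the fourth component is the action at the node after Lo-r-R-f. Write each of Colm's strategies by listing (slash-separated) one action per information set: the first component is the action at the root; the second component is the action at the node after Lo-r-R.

8

Rowan has 16 pure strategies: t/L/M/Out, t/L/M/In, t/L/R/Out, t/L/R/In, t/C/M/Out, t/C/M/In, t/C/R/Out, t/C/R/In, r/L/M/Out, r/L/M/In, r/L/R/Out, r/L/R/In, r/C/M/Out, r/C/M/In, r/C/R/Out, r/C/R/In. Columns: Lo/f, Lo/h, Lo/g, Hi/f, Hi/h, Hi/g.
{t/L/M/Out, t/L/M/In, t/L/R/Out, t/L/R/In} → row (3,3) (3,3) (3,3) (-1,2) (-1,2) (-1,2)
{t/C/M/Out, t/C/M/In, t/C/R/Out, t/C/R/In} → row (3,3) (3,3) (3,3) (2,2) (2,2) (2,2)
{r/L/M/Out, r/L/M/In} → row (0,2) (0,2) (0,2) (-1,2) (-1,2) (-1,2)
{r/L/R/Out} → row (2,-1) (4,-1) (0,-2) (-1,2) (-1,2) (-1,2)
{r/L/R/In} → row (1,4) (4,-1) (0,-2) (-1,2) (-1,2) (-1,2)
{r/C/M/Out, r/C/M/In} → row (0,2) (0,2) (0,2) (2,2) (2,2) (2,2)
{r/C/R/Out} → row (2,-1) (4,-1) (0,-2) (2,2) (2,2) (2,2)
{r/C/R/In} → row (1,4) (4,-1) (0,-2) (2,2) (2,2) (2,2)
That's 8 distinct rows out of 16 strategies.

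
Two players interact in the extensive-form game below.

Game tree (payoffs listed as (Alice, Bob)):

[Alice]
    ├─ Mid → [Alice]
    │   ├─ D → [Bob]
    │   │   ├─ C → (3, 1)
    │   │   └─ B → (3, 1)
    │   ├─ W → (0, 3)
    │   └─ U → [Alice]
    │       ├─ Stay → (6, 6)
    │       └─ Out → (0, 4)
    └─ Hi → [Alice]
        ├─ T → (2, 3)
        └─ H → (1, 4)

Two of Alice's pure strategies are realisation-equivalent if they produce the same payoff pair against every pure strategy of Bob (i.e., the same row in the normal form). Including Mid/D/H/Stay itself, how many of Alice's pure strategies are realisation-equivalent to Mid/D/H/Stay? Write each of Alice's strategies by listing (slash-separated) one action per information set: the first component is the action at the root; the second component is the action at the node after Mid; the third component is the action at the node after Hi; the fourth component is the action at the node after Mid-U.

4

Row for Mid/D/H/Stay (columns C, B): (3,1) (3,1).
Under Mid/D/H/Stay, Alice's choice at the node after Hi and at the node after Mid-U can never be reached regardless of what Bob does, so varying those choices leaves every outcome unchanged.
Holding the reachable choices fixed and varying the unreachable ones freely already gives 2 × 2 = 4 equivalent strategies.
No other strategy reproduces this row, so those 4 are the full class: Mid/D/T/Stay, Mid/D/T/Out, Mid/D/H/Stay, Mid/D/H/Out.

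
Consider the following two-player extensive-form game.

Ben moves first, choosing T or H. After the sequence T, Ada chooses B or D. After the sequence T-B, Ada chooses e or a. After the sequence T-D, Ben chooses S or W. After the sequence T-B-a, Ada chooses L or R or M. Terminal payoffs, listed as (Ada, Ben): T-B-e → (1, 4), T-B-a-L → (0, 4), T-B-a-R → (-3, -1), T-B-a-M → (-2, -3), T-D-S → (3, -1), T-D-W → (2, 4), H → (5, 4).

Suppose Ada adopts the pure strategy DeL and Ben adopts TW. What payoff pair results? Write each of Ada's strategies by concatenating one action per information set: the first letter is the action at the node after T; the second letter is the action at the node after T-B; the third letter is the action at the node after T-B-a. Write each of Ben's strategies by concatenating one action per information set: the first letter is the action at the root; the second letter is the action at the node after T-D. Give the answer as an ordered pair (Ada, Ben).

(2, 4)

Trace the play path from the root:
  Ben plays T
  Ada plays D at [T]
  Ben plays W at [T-D]
→ terminal payoff (2, 4).
(Ada's choice at the node after T-B is never reached on this path, so it doesn't affect the outcome.)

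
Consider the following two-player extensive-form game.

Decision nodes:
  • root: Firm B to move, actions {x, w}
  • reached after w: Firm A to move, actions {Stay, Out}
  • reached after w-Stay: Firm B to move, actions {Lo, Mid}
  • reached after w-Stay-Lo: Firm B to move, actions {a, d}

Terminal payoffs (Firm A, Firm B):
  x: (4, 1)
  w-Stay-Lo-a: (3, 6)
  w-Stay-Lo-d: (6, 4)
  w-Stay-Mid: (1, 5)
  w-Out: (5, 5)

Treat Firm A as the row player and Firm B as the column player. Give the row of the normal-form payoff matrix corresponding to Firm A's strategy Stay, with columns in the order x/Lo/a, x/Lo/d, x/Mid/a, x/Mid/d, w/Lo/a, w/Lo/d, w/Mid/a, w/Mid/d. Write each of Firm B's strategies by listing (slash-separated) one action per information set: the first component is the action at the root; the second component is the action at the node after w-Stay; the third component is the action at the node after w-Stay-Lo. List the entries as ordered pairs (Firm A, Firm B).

(4,1) (4,1) (4,1) (4,1) (3,6) (6,4) (1,5) (1,5)

vs x/Lo/a: Firm B plays x → (4, 1)
vs x/Lo/d: Firm B plays x → (4, 1)
vs x/Mid/a: Firm B plays x → (4, 1)
vs x/Mid/d: Firm B plays x → (4, 1)
vs w/Lo/a: Firm B plays w → Firm A plays Stay at [w] → Firm B plays Lo at [w-Stay] → Firm B plays a at [w-Stay-Lo] → (3, 6)
vs w/Lo/d: Firm B plays w → Firm A plays Stay at [w] → Firm B plays Lo at [w-Stay] → Firm B plays d at [w-Stay-Lo] → (6, 4)
vs w/Mid/a: Firm B plays w → Firm A plays Stay at [w] → Firm B plays Mid at [w-Stay] → (1, 5)
vs w/Mid/d: Firm B plays w → Firm A plays Stay at [w] → Firm B plays Mid at [w-Stay] → (1, 5)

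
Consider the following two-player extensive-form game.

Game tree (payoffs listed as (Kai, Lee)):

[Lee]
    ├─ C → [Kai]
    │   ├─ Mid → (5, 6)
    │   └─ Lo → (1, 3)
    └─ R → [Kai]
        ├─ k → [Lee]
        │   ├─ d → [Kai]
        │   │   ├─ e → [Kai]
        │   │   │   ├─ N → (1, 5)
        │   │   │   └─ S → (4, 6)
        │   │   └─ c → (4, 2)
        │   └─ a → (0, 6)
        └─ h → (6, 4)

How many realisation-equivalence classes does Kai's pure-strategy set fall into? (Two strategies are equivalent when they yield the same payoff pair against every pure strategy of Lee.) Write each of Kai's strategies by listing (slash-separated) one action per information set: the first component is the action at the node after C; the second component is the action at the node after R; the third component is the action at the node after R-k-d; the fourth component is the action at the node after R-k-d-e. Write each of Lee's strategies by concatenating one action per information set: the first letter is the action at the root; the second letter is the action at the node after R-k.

8

Kai has 16 pure strategies: Mid/k/e/N, Mid/k/e/S, Mid/k/c/N, Mid/k/c/S, Mid/h/e/N, Mid/h/e/S, Mid/h/c/N, Mid/h/c/S, Lo/k/e/N, Lo/k/e/S, Lo/k/c/N, Lo/k/c/S, Lo/h/e/N, Lo/h/e/S, Lo/h/c/N, Lo/h/c/S. Columns: Cd, Ca, Rd, Ra.
{Mid/k/e/N} → row (5,6) (5,6) (1,5) (0,6)
{Mid/k/e/S} → row (5,6) (5,6) (4,6) (0,6)
{Mid/k/c/N, Mid/k/c/S} → row (5,6) (5,6) (4,2) (0,6)
{Mid/h/e/N, Mid/h/e/S, Mid/h/c/N, Mid/h/c/S} → row (5,6) (5,6) (6,4) (6,4)
{Lo/k/e/N} → row (1,3) (1,3) (1,5) (0,6)
{Lo/k/e/S} → row (1,3) (1,3) (4,6) (0,6)
{Lo/k/c/N, Lo/k/c/S} → row (1,3) (1,3) (4,2) (0,6)
{Lo/h/e/N, Lo/h/e/S, Lo/h/c/N, Lo/h/c/S} → row (1,3) (1,3) (6,4) (6,4)
That's 8 distinct rows out of 16 strategies.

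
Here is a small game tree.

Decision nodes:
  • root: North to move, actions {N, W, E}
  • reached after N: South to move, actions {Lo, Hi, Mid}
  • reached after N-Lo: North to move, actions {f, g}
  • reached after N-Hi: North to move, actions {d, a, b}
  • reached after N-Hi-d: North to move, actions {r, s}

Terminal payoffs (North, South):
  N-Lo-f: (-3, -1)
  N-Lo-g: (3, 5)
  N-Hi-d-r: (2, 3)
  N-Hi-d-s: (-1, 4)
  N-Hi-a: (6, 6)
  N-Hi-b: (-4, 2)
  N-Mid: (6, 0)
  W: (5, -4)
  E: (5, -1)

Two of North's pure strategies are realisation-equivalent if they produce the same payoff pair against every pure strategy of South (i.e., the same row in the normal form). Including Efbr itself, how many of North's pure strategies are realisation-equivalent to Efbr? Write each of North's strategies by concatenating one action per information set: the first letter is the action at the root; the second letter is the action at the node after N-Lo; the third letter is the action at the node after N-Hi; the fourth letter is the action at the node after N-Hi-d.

Row for Efbr (columns Lo, Hi, Mid): (5,-1) (5,-1) (5,-1).
Under Efbr, North's choice at the node after N-Lo and at the node after N-Hi and at the node after N-Hi-d can never be reached regardless of what South does, so varying those choices leaves every outcome unchanged.
Holding the reachable choices fixed and varying the unreachable ones freely already gives 2 × 3 × 2 = 12 equivalent strategies.
No other strategy reproduces this row, so those 12 are the full class: Efdr, Efds, Efar, Efas, Efbr, Efbs, Egdr, Egds, Egar, Egas, Egbr, Egbs.

12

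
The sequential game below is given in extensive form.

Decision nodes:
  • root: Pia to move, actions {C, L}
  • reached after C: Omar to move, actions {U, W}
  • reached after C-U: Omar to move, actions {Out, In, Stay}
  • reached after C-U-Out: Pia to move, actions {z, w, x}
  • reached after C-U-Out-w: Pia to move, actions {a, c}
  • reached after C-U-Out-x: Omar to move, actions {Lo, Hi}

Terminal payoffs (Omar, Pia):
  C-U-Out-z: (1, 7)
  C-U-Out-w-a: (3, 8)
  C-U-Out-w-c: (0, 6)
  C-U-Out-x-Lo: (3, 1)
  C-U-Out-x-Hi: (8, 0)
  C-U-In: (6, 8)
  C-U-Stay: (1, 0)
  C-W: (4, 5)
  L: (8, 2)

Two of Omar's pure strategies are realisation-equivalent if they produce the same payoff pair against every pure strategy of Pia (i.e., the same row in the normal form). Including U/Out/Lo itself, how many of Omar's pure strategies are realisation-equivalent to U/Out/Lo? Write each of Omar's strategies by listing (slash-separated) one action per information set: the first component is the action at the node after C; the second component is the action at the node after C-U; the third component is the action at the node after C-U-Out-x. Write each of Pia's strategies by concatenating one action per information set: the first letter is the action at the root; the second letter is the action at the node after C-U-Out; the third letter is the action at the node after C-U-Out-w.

1

Row for U/Out/Lo (columns Cza, Czc, Cwa, Cwc, Cxa, Cxc, Lza, Lzc, Lwa, Lwc, Lxa, Lxc): (1,7) (1,7) (3,8) (0,6) (3,1) (3,1) (8,2) (8,2) (8,2) (8,2) (8,2) (8,2).
Every one of Omar's information sets is on the play path for some reply by Pia when Omar follows U/Out/Lo.
Changing the action at any of them therefore changes at least one column, so only U/Out/Lo itself gives this row.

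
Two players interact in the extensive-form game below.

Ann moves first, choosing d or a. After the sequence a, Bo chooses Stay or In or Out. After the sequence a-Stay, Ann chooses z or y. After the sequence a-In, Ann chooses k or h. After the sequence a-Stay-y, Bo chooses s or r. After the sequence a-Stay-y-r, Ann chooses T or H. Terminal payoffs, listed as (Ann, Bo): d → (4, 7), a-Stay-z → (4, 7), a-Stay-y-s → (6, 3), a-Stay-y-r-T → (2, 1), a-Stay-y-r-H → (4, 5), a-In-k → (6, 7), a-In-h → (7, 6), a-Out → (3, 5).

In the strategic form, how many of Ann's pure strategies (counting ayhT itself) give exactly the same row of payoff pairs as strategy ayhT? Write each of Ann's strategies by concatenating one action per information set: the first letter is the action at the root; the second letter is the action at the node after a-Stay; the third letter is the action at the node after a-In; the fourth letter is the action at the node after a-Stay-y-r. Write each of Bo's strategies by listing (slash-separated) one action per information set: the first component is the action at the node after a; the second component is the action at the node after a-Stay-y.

1

Row for ayhT (columns Stay/s, Stay/r, In/s, In/r, Out/s, Out/r): (6,3) (2,1) (7,6) (7,6) (3,5) (3,5).
Every one of Ann's information sets is on the play path for some reply by Bo when Ann follows ayhT.
Changing the action at any of them therefore changes at least one column, so only ayhT itself gives this row.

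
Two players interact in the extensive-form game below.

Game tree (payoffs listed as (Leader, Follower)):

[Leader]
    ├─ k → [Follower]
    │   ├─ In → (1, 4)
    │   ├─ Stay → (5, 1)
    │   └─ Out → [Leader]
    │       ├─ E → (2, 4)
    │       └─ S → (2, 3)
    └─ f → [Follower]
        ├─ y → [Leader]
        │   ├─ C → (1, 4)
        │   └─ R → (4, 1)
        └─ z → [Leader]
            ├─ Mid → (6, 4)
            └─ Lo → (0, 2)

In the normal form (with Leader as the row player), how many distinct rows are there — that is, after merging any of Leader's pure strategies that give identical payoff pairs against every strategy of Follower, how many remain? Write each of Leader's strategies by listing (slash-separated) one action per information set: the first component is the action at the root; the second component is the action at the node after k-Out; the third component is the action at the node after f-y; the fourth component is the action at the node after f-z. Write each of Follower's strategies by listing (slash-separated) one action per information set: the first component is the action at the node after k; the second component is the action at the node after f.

6

Leader has 16 pure strategies: k/E/C/Mid, k/E/C/Lo, k/E/R/Mid, k/E/R/Lo, k/S/C/Mid, k/S/C/Lo, k/S/R/Mid, k/S/R/Lo, f/E/C/Mid, f/E/C/Lo, f/E/R/Mid, f/E/R/Lo, f/S/C/Mid, f/S/C/Lo, f/S/R/Mid, f/S/R/Lo. Columns: In/y, In/z, Stay/y, Stay/z, Out/y, Out/z.
{k/E/C/Mid, k/E/C/Lo, k/E/R/Mid, k/E/R/Lo} → row (1,4) (1,4) (5,1) (5,1) (2,4) (2,4)
{k/S/C/Mid, k/S/C/Lo, k/S/R/Mid, k/S/R/Lo} → row (1,4) (1,4) (5,1) (5,1) (2,3) (2,3)
{f/E/C/Mid, f/S/C/Mid} → row (1,4) (6,4) (1,4) (6,4) (1,4) (6,4)
{f/E/C/Lo, f/S/C/Lo} → row (1,4) (0,2) (1,4) (0,2) (1,4) (0,2)
{f/E/R/Mid, f/S/R/Mid} → row (4,1) (6,4) (4,1) (6,4) (4,1) (6,4)
{f/E/R/Lo, f/S/R/Lo} → row (4,1) (0,2) (4,1) (0,2) (4,1) (0,2)
That's 6 distinct rows out of 16 strategies.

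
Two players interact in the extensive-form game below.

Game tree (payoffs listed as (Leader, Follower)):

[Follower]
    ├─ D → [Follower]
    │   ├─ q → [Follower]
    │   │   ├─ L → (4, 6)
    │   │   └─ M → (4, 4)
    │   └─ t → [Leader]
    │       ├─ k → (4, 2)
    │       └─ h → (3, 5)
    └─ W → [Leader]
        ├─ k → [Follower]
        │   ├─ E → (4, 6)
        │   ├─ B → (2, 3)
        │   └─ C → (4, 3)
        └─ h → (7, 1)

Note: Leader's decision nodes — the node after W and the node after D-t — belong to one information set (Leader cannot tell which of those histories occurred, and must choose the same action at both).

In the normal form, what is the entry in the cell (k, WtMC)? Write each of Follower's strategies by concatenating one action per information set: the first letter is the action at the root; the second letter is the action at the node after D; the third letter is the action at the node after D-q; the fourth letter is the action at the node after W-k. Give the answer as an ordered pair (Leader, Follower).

(4, 3)

Trace the play path from the root:
  Follower plays W
  Leader plays k at [W]
  Follower plays C at [W-k]
→ terminal payoff (4, 3).
(Follower's choice at the node after D is never reached on this path, so it doesn't affect the outcome.)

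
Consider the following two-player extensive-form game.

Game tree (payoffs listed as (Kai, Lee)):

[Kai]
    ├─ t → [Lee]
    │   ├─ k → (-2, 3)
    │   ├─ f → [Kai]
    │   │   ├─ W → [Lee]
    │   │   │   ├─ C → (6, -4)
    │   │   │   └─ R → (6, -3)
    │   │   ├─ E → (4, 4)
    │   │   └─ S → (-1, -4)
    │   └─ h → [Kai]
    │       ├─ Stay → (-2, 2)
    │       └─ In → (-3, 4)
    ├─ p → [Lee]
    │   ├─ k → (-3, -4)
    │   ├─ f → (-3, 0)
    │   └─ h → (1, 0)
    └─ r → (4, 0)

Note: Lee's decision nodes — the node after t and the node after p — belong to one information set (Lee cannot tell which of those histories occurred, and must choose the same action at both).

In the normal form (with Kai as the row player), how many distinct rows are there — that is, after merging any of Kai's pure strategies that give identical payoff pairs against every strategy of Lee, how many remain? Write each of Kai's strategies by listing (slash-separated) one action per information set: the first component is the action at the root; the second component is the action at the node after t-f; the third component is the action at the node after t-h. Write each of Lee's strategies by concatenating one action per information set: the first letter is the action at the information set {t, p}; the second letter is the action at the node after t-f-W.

Kai has 18 pure strategies: t/W/Stay, t/W/In, t/E/Stay, t/E/In, t/S/Stay, t/S/In, p/W/Stay, p/W/In, p/E/Stay, p/E/In, p/S/Stay, p/S/In, r/W/Stay, r/W/In, r/E/Stay, r/E/In, r/S/Stay, r/S/In. Columns: kC, kR, fC, fR, hC, hR.
{t/W/Stay} → row (-2,3) (-2,3) (6,-4) (6,-3) (-2,2) (-2,2)
{t/W/In} → row (-2,3) (-2,3) (6,-4) (6,-3) (-3,4) (-3,4)
{t/E/Stay} → row (-2,3) (-2,3) (4,4) (4,4) (-2,2) (-2,2)
{t/E/In} → row (-2,3) (-2,3) (4,4) (4,4) (-3,4) (-3,4)
{t/S/Stay} → row (-2,3) (-2,3) (-1,-4) (-1,-4) (-2,2) (-2,2)
{t/S/In} → row (-2,3) (-2,3) (-1,-4) (-1,-4) (-3,4) (-3,4)
{p/W/Stay, p/W/In, p/E/Stay, p/E/In, p/S/Stay, p/S/In} → row (-3,-4) (-3,-4) (-3,0) (-3,0) (1,0) (1,0)
{r/W/Stay, r/W/In, r/E/Stay, r/E/In, r/S/Stay, r/S/In} → row (4,0) (4,0) (4,0) (4,0) (4,0) (4,0)
That's 8 distinct rows out of 18 strategies.

8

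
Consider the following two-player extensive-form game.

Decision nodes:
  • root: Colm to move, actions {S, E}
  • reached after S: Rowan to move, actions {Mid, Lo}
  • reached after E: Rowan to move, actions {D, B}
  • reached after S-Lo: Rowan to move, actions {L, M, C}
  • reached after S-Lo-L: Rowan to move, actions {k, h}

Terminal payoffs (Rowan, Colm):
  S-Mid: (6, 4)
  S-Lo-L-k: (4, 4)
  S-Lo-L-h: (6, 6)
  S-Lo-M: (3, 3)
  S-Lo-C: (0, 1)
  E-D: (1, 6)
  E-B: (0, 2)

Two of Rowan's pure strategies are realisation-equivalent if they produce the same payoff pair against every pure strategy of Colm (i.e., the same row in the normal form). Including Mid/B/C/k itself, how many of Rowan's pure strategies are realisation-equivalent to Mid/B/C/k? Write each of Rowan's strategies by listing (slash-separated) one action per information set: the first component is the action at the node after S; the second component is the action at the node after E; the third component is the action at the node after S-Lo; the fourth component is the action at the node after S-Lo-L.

6

Row for Mid/B/C/k (columns S, E): (6,4) (0,2).
Under Mid/B/C/k, Rowan's choice at the node after S-Lo and at the node after S-Lo-L can never be reached regardless of what Colm does, so varying those choices leaves every outcome unchanged.
Holding the reachable choices fixed and varying the unreachable ones freely already gives 3 × 2 = 6 equivalent strategies.
No other strategy reproduces this row, so those 6 are the full class: Mid/B/L/k, Mid/B/L/h, Mid/B/M/k, Mid/B/M/h, Mid/B/C/k, Mid/B/C/h.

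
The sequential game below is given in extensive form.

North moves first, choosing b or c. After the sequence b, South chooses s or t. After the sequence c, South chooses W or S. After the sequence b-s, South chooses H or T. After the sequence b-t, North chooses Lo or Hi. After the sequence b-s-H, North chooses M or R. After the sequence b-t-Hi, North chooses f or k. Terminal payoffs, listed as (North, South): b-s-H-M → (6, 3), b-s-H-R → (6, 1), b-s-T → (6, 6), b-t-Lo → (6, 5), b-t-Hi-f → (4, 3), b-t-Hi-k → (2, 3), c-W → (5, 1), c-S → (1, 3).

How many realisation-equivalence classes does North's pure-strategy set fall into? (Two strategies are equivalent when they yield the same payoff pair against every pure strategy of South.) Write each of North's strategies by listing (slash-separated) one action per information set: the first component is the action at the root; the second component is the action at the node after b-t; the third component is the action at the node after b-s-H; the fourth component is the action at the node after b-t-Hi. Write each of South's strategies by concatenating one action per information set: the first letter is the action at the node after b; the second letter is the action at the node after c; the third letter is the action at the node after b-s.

7

North has 16 pure strategies: b/Lo/M/f, b/Lo/M/k, b/Lo/R/f, b/Lo/R/k, b/Hi/M/f, b/Hi/M/k, b/Hi/R/f, b/Hi/R/k, c/Lo/M/f, c/Lo/M/k, c/Lo/R/f, c/Lo/R/k, c/Hi/M/f, c/Hi/M/k, c/Hi/R/f, c/Hi/R/k. Columns: sWH, sWT, sSH, sST, tWH, tWT, tSH, tST.
{b/Lo/M/f, b/Lo/M/k} → row (6,3) (6,6) (6,3) (6,6) (6,5) (6,5) (6,5) (6,5)
{b/Lo/R/f, b/Lo/R/k} → row (6,1) (6,6) (6,1) (6,6) (6,5) (6,5) (6,5) (6,5)
{b/Hi/M/f} → row (6,3) (6,6) (6,3) (6,6) (4,3) (4,3) (4,3) (4,3)
{b/Hi/M/k} → row (6,3) (6,6) (6,3) (6,6) (2,3) (2,3) (2,3) (2,3)
{b/Hi/R/f} → row (6,1) (6,6) (6,1) (6,6) (4,3) (4,3) (4,3) (4,3)
{b/Hi/R/k} → row (6,1) (6,6) (6,1) (6,6) (2,3) (2,3) (2,3) (2,3)
{c/Lo/M/f, c/Lo/M/k, c/Lo/R/f, c/Lo/R/k, c/Hi/M/f, c/Hi/M/k, c/Hi/R/f, c/Hi/R/k} → row (5,1) (5,1) (1,3) (1,3) (5,1) (5,1) (1,3) (1,3)
That's 7 distinct rows out of 16 strategies.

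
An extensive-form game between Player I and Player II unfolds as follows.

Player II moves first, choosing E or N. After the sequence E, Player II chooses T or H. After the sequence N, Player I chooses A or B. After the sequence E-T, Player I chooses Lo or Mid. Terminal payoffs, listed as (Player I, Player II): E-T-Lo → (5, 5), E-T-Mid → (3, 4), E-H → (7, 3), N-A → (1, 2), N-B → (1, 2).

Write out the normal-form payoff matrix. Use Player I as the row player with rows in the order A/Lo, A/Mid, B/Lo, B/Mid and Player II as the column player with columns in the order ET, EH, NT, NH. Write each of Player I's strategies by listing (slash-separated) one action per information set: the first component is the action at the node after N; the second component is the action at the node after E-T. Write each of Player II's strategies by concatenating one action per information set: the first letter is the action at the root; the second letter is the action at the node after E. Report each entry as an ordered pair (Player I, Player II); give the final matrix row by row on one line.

A/Lo: (5,5) (7,3) (1,2) (1,2) | A/Mid: (3,4) (7,3) (1,2) (1,2) | B/Lo: (5,5) (7,3) (1,2) (1,2) | B/Mid: (3,4) (7,3) (1,2) (1,2)

Row A/Lo: ET→(5,5), EH→(7,3), NT→(1,2), NH→(1,2)
Row A/Mid: ET→(3,4), EH→(7,3), NT→(1,2), NH→(1,2)
Row B/Lo: ET→(5,5), EH→(7,3), NT→(1,2), NH→(1,2)
Row B/Mid: ET→(3,4), EH→(7,3), NT→(1,2), NH→(1,2)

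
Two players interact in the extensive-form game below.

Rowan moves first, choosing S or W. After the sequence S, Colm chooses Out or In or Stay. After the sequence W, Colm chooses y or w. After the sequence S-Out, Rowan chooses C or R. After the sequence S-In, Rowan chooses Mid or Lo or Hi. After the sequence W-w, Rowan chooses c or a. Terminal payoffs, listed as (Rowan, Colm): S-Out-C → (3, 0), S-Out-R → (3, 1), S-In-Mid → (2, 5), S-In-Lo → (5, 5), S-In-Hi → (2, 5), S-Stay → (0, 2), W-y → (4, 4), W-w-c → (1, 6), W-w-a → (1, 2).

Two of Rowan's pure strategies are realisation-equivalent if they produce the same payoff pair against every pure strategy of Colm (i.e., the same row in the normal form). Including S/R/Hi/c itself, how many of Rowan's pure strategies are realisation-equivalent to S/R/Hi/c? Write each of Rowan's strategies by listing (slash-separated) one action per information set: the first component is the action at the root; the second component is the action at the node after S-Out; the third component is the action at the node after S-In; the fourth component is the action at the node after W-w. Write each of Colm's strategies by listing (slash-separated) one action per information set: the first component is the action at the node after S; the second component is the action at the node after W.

Row for S/R/Hi/c (columns Out/y, Out/w, In/y, In/w, Stay/y, Stay/w): (3,1) (3,1) (2,5) (2,5) (0,2) (0,2).
Under S/R/Hi/c, Rowan's choice at the node after W-w can never be reached regardless of what Colm does, so varying those choices leaves every outcome unchanged.
Holding the reachable choices fixed and varying the unreachable one freely already gives 2 equivalent strategies.
Checking the remaining rows, S/R/Mid/c, S/R/Mid/a also happen to give the same payoffs in every column, bringing the total to 4: S/R/Mid/c, S/R/Mid/a, S/R/Hi/c, S/R/Hi/a.

4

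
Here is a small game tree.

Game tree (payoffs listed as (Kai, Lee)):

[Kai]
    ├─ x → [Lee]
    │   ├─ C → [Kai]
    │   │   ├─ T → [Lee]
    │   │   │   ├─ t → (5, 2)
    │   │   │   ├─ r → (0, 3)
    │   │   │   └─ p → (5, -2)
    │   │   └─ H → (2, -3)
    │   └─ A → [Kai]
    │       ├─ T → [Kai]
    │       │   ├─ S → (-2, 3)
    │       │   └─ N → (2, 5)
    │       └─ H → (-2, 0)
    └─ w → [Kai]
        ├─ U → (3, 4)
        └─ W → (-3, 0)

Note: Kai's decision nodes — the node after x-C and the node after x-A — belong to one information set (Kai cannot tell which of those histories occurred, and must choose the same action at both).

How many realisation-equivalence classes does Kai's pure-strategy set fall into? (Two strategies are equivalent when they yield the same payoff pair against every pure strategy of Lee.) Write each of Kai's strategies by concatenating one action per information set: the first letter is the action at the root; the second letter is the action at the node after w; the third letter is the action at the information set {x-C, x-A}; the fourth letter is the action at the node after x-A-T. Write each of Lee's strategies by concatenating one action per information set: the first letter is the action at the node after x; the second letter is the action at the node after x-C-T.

5

Kai has 16 pure strategies: xUTS, xUTN, xUHS, xUHN, xWTS, xWTN, xWHS, xWHN, wUTS, wUTN, wUHS, wUHN, wWTS, wWTN, wWHS, wWHN. Columns: Ct, Cr, Cp, At, Ar, Ap.
{xUTS, xWTS} → row (5,2) (0,3) (5,-2) (-2,3) (-2,3) (-2,3)
{xUTN, xWTN} → row (5,2) (0,3) (5,-2) (2,5) (2,5) (2,5)
{xUHS, xUHN, xWHS, xWHN} → row (2,-3) (2,-3) (2,-3) (-2,0) (-2,0) (-2,0)
{wUTS, wUTN, wUHS, wUHN} → row (3,4) (3,4) (3,4) (3,4) (3,4) (3,4)
{wWTS, wWTN, wWHS, wWHN} → row (-3,0) (-3,0) (-3,0) (-3,0) (-3,0) (-3,0)
That's 5 distinct rows out of 16 strategies.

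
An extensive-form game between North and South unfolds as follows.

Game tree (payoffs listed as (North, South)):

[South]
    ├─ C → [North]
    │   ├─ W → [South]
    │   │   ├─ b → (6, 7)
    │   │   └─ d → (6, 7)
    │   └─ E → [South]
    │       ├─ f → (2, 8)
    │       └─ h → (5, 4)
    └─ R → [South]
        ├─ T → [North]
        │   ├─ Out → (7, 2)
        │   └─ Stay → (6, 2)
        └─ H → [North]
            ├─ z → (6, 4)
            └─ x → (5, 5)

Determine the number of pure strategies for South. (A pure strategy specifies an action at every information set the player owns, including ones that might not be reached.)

16

South owns the root with actions {C, R} — two choices.
South owns the node after R with actions {T, H} — two choices.
South owns the node after C-W with actions {b, d} — two choices.
South owns the node after C-E with actions {f, h} — two choices.
A pure strategy fixes one action at each information set independently, so the count is the product 2 × 2 × 2 × 2 = 16.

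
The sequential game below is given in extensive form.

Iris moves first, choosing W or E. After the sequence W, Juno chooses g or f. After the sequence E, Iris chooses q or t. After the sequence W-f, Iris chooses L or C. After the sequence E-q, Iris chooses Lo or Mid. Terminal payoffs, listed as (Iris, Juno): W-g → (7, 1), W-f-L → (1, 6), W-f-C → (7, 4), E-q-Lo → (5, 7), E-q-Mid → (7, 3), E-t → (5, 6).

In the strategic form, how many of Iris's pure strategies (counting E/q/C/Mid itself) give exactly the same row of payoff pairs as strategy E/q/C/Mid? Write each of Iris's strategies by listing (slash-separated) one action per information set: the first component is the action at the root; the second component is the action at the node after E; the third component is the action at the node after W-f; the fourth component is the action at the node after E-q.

2

Row for E/q/C/Mid (columns g, f): (7,3) (7,3).
Under E/q/C/Mid, Iris's choice at the node after W-f can never be reached regardless of what Juno does, so varying those choices leaves every outcome unchanged.
Holding the reachable choices fixed and varying the unreachable one freely already gives 2 equivalent strategies.
No other strategy reproduces this row, so those 2 are the full class: E/q/L/Mid, E/q/C/Mid.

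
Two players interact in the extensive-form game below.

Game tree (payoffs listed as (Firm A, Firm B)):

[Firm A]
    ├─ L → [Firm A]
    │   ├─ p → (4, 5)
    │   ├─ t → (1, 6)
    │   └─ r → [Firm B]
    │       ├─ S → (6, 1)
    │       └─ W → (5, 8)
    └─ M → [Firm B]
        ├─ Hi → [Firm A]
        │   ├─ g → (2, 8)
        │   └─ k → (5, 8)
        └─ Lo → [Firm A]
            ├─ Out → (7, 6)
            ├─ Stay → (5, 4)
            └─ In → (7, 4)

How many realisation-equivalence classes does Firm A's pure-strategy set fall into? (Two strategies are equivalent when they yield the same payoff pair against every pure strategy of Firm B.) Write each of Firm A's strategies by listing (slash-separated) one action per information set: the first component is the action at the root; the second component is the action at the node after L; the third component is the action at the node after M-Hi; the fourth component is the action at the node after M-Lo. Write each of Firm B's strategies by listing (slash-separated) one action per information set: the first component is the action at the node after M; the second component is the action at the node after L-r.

Firm A has 36 pure strategies: L/p/g/Out, L/p/g/Stay, L/p/g/In, L/p/k/Out, L/p/k/Stay, L/p/k/In, L/t/g/Out, L/t/g/Stay, L/t/g/In, L/t/k/Out, L/t/k/Stay, L/t/k/In, L/r/g/Out, L/r/g/Stay, L/r/g/In, L/r/k/Out, L/r/k/Stay, L/r/k/In, M/p/g/Out, M/p/g/Stay, M/p/g/In, M/p/k/Out, M/p/k/Stay, M/p/k/In, M/t/g/Out, M/t/g/Stay, M/t/g/In, M/t/k/Out, M/t/k/Stay, M/t/k/In, M/r/g/Out, M/r/g/Stay, M/r/g/In, M/r/k/Out, M/r/k/Stay, M/r/k/In. Columns: Hi/S, Hi/W, Lo/S, Lo/W.
{L/p/g/Out, L/p/g/Stay, L/p/g/In, L/p/k/Out, L/p/k/Stay, L/p/k/In} → row (4,5) (4,5) (4,5) (4,5)
{L/t/g/Out, L/t/g/Stay, L/t/g/In, L/t/k/Out, L/t/k/Stay, L/t/k/In} → row (1,6) (1,6) (1,6) (1,6)
{L/r/g/Out, L/r/g/Stay, L/r/g/In, L/r/k/Out, L/r/k/Stay, L/r/k/In} → row (6,1) (5,8) (6,1) (5,8)
{M/p/g/Out, M/t/g/Out, M/r/g/Out} → row (2,8) (2,8) (7,6) (7,6)
{M/p/g/Stay, M/t/g/Stay, M/r/g/Stay} → row (2,8) (2,8) (5,4) (5,4)
{M/p/g/In, M/t/g/In, M/r/g/In} → row (2,8) (2,8) (7,4) (7,4)
{M/p/k/Out, M/t/k/Out, M/r/k/Out} → row (5,8) (5,8) (7,6) (7,6)
{M/p/k/Stay, M/t/k/Stay, M/r/k/Stay} → row (5,8) (5,8) (5,4) (5,4)
{M/p/k/In, M/t/k/In, M/r/k/In} → row (5,8) (5,8) (7,4) (7,4)
That's 9 distinct rows out of 36 strategies.

9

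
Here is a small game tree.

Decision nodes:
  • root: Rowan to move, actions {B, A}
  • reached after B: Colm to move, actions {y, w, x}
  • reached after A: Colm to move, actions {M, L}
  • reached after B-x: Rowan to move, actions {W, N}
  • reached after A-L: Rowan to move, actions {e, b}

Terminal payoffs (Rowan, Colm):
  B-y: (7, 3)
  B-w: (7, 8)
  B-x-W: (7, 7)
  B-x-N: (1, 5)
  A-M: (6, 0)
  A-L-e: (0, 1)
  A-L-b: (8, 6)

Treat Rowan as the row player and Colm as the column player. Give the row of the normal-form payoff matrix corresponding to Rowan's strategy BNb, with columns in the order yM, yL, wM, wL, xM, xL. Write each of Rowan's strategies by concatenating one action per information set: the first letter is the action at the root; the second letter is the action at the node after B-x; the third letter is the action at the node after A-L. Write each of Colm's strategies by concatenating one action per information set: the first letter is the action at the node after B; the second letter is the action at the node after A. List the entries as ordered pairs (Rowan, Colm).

(7,3) (7,3) (7,8) (7,8) (1,5) (1,5)

vs yM: Rowan plays B → Colm plays y at [B] → (7, 3)
vs yL: Rowan plays B → Colm plays y at [B] → (7, 3)
vs wM: Rowan plays B → Colm plays w at [B] → (7, 8)
vs wL: Rowan plays B → Colm plays w at [B] → (7, 8)
vs xM: Rowan plays B → Colm plays x at [B] → Rowan plays N at [B-x] → (1, 5)
vs xL: Rowan plays B → Colm plays x at [B] → Rowan plays N at [B-x] → (1, 5)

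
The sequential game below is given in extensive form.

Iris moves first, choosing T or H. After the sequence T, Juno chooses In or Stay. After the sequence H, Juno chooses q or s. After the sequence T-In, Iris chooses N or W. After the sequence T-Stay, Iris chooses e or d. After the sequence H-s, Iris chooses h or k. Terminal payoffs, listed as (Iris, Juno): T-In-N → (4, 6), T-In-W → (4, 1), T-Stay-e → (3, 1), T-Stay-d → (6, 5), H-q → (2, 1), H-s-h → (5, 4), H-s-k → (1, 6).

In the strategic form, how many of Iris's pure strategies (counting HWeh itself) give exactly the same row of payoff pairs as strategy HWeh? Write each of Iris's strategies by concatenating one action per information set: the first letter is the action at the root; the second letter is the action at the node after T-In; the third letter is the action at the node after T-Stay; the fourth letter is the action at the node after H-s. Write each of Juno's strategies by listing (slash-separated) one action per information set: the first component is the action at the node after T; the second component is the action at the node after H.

4

Row for HWeh (columns In/q, In/s, Stay/q, Stay/s): (2,1) (5,4) (2,1) (5,4).
Under HWeh, Iris's choice at the node after T-In and at the node after T-Stay can never be reached regardless of what Juno does, so varying those choices leaves every outcome unchanged.
Holding the reachable choices fixed and varying the unreachable ones freely already gives 2 × 2 = 4 equivalent strategies.
No other strategy reproduces this row, so those 4 are the full class: HNeh, HNdh, HWeh, HWdh.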